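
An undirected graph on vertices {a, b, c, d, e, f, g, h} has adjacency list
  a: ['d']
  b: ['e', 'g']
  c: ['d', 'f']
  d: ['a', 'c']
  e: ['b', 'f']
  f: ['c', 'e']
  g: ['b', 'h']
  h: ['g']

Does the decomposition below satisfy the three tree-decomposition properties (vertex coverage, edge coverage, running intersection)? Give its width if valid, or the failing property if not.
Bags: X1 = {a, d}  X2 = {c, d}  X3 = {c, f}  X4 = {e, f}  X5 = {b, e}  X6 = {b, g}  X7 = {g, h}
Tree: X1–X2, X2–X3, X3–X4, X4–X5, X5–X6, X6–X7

Yes; width 1.

Checking the three conditions: (i) the bags cover all of {a, b, c, d, e, f, g, h}; (ii) for each edge, some bag contains both endpoints; (iii) the bags containing any fixed vertex form a subtree. All hold, so the decomposition is valid with width 2 − 1 = 1.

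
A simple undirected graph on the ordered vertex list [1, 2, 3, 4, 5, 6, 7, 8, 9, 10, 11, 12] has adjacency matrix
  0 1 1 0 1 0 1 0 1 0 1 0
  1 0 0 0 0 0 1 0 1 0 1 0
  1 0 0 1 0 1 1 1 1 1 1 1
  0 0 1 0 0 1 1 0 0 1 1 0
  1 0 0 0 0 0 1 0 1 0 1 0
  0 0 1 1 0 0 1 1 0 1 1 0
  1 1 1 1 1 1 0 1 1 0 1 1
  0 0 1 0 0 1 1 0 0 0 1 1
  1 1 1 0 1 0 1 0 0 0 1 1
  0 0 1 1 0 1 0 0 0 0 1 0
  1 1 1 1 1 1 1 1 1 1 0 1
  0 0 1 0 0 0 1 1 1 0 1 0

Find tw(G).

4

A width-4 tree decomposition is:
Bags: B1 = {3, 7, 8, 11, 12}  B2 = {3, 7, 9, 11, 12}  B3 = {3, 6, 7, 8, 11}  B4 = {1, 3, 7, 9, 11}  B5 = {1, 2, 7, 9, 11}  B6 = {3, 4, 6, 7, 11}  B7 = {3, 4, 6, 10, 11}  B8 = {1, 5, 7, 9, 11}
Tree: B1–B2, B1–B3, B2–B4, B4–B5, B3–B6, B6–B7, B4–B8
Every bag has size at most 5, so the width is 5 − 1 = 4 and tw(G) ≤ 4. Conversely, {3, 4, 6, 10, 11} is a clique of size 5, and the vertices of any clique must share a bag in every tree decomposition; so some bag has ≥ 5 vertices and tw(G) ≥ 4. Therefore the treewidth is 4.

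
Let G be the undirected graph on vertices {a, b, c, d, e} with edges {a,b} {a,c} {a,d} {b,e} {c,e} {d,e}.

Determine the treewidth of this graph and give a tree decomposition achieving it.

Treewidth 2.
Bags: B1 = {a, b, e}  B2 = {a, d, e}  B3 = {a, c, e}
Tree: B1–B2, B2–B3

Every bag has size at most 3, so the width is 3 − 1 = 2 and tw(G) ≤ 2. Since b–e–d–a–b is a cycle in G, G is not acyclic. Forests are exactly the graphs of treewidth ≤ 1, so tw(G) ≥ 2. Therefore the treewidth is 2.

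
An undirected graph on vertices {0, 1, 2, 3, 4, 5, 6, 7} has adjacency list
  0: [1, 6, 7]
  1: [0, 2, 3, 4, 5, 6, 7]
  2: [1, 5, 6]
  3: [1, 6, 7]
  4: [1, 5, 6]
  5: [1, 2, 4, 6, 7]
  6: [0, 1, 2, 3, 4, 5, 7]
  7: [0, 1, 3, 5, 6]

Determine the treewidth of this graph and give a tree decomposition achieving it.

Each bag holds 4 vertices, so the decomposition has width 3, which upper-bounds the treewidth. On the other hand G contains the 4-clique {0, 1, 6, 7}. A clique must lie in a single bag of any decomposition, so no decomposition can have width below 3. The upper and lower bounds meet at 3, so that is the treewidth.

Treewidth 3.
One optimal decomposition is:
Bags: B1 = {1, 4, 5, 6}  B2 = {1, 5, 6, 7}  B3 = {0, 1, 6, 7}  B4 = {1, 3, 6, 7}  B5 = {1, 2, 5, 6}
Tree: B1–B2, B2–B3, B2–B4, B1–B5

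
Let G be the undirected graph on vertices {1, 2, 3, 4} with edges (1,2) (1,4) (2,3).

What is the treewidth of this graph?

A width-1 tree decomposition is:
Bags: B1 = {1, 2}  B2 = {2, 3}  B3 = {1, 4}
Tree: B1–B2, B1–B3
The largest bag has 2 vertices, giving width 1; this decomposition certifies tw(G) ≤ 1. Since G has at least one edge (e.g. 1–2), it is not an edgeless graph, so tw(G) ≥ 1. Hence tw(G) = 1 exactly.

1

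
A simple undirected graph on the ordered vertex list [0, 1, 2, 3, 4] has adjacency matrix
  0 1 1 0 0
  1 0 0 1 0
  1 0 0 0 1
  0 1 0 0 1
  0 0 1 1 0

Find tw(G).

2

A width-2 tree decomposition is:
Bags: B1 = {0, 2, 4}  B2 = {0, 3, 4}  B3 = {0, 1, 3}
Tree: B1–B2, B2–B3
Every bag has size at most 3, so the width is 3 − 1 = 2 and tw(G) ≤ 2. Since 0–2–4–3–1–0 is a cycle in G, G is not acyclic. Forests are exactly the graphs of treewidth ≤ 1, so tw(G) ≥ 2. Therefore the treewidth is 2.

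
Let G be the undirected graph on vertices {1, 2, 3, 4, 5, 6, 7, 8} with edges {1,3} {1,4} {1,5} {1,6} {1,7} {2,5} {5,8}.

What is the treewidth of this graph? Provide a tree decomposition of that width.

Each bag holds 2 vertices, so the decomposition has width 1, which upper-bounds the treewidth. Since G has at least one edge (e.g. 6–1), it is not an edgeless graph, so tw(G) ≥ 1. Therefore the treewidth is 1.

Treewidth 1.
One optimal decomposition is:
Bags: B1 = {1, 6}  B2 = {1, 7}  B3 = {1, 5}  B4 = {1, 3}  B5 = {2, 5}  B6 = {1, 4}  B7 = {5, 8}
Tree: B1–B2, B2–B3, B3–B4, B3–B5, B2–B6, B5–B7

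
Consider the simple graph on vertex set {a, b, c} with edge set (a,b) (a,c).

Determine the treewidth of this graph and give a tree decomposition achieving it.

The largest bag has 2 vertices, giving width 1; this decomposition certifies tw(G) ≤ 1. Since G has at least one edge (e.g. a–c), it is not an edgeless graph, so tw(G) ≥ 1. Hence tw(G) = 1 exactly.

Treewidth 1.
Bags: B1 = {a, c}  B2 = {a, b}
Tree: B1–B2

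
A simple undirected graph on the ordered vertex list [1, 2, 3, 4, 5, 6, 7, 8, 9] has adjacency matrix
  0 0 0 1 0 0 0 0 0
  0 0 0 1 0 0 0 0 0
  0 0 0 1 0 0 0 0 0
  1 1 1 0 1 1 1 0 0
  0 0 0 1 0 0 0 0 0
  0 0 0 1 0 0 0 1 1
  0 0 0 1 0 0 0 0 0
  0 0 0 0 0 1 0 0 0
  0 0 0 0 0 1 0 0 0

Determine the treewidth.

A width-1 tree decomposition is:
Bags: B1 = {6, 8}  B2 = {4, 6}  B3 = {4, 5}  B4 = {1, 4}  B5 = {2, 4}  B6 = {4, 7}  B7 = {6, 9}  B8 = {3, 4}
Tree: B1–B2, B2–B3, B2–B4, B4–B5, B4–B6, B2–B7, B5–B8
Each bag holds 2 vertices, so the decomposition has width 1, which upper-bounds the treewidth. Any graph with an edge has treewidth ≥ 1, and G has the edge 6–8. The upper and lower bounds meet at 1, so that is the treewidth.

1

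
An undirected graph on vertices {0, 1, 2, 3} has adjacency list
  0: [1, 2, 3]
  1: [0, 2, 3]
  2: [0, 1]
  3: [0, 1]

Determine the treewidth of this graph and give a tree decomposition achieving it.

The largest bag has 3 vertices, giving width 2; this decomposition certifies tw(G) ≤ 2. On the other hand G contains the 3-clique {0, 1, 2}. A clique must lie in a single bag of any decomposition, so no decomposition can have width below 2. Therefore the treewidth is 2.

Treewidth 2.
One optimal decomposition is:
Bags: B1 = {0, 1, 2}  B2 = {0, 1, 3}
Tree: B1–B2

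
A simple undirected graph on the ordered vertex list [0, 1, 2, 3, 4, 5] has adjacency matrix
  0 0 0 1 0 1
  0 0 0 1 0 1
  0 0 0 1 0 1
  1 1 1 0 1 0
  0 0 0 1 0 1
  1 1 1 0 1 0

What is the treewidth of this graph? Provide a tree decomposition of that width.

Treewidth 2.
One optimal decomposition is:
Bags: B1 = {2, 3, 5}  B2 = {3, 4, 5}  B3 = {0, 3, 5}  B4 = {1, 3, 5}
Tree: B1–B2, B2–B3, B3–B4

The largest bag has 3 vertices, giving width 2; this decomposition certifies tw(G) ≤ 2. Since 2–3–4–5–2 is a cycle in G, G is not acyclic. Forests are exactly the graphs of treewidth ≤ 1, so tw(G) ≥ 2. Combining the bounds, tw(G) = 2.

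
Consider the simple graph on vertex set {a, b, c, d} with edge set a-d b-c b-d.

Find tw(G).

A width-1 tree decomposition is:
Bags: B1 = {b, c}  B2 = {b, d}  B3 = {a, d}
Tree: B1–B2, B2–B3
The largest bag has 2 vertices, giving width 1; this decomposition certifies tw(G) ≤ 1. G has an edge, so its treewidth is at least 1. Combining the bounds, tw(G) = 1.

1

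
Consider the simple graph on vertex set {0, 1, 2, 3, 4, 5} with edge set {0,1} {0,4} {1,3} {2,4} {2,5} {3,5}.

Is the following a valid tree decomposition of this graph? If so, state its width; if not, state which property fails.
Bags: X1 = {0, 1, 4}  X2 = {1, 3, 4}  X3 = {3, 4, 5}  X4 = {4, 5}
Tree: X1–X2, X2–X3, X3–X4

No — vertex 2 appears in no bag.

A tree decomposition must satisfy three properties: every vertex lies in some bag; for every edge, both endpoints lie together in some bag; and for every vertex, the bags containing it form a connected subtree. Here vertex 2 appears in no bag, so the decomposition is invalid.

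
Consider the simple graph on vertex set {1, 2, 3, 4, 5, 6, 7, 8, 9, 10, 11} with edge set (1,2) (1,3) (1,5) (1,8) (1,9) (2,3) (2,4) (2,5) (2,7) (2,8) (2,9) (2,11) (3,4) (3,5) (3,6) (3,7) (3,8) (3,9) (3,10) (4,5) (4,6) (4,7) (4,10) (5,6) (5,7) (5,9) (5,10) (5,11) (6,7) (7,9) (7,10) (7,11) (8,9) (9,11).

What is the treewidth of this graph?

A width-4 tree decomposition is:
Bags: B1 = {1, 2, 3, 5, 9}  B2 = {1, 2, 3, 8, 9}  B3 = {2, 3, 5, 7, 9}  B4 = {2, 3, 4, 5, 7}  B5 = {2, 5, 7, 9, 11}  B6 = {3, 4, 5, 7, 10}  B7 = {3, 4, 5, 6, 7}
Tree: B1–B2, B1–B3, B3–B4, B3–B5, B4–B6, B4–B7
Every bag has size at most 5, so the width is 5 − 1 = 4 and tw(G) ≤ 4. Conversely, {2, 5, 7, 9, 11} is a clique of size 5, and the vertices of any clique must share a bag in every tree decomposition; so some bag has ≥ 5 vertices and tw(G) ≥ 4. The upper and lower bounds meet at 4, so that is the treewidth.

4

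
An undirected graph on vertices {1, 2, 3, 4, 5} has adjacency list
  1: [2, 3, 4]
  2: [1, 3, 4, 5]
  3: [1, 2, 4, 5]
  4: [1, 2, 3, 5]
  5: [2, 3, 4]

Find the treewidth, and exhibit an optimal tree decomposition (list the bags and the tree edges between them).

Each bag holds 4 vertices, so the decomposition has width 3, which upper-bounds the treewidth. For the lower bound, the 4 vertices {1, 2, 3, 4} are pairwise adjacent, and any tree decomposition puts a clique entirely inside one bag — forcing width ≥ 3. Hence tw(G) = 3 exactly.

Treewidth 3.
One optimal decomposition is:
Bags: B1 = {2, 3, 4, 5}  B2 = {1, 2, 3, 4}
Tree: B1–B2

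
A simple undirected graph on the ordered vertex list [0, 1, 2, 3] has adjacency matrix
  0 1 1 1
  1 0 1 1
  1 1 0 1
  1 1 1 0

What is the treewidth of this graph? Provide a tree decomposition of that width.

Treewidth 3.
One optimal decomposition is:
Bags: B1 = {0, 1, 2, 3}
Tree: (single bag)

With just one bag of size 4, the width is 4 − 1 = 3, so tw(G) ≤ 3. Conversely, {0, 1, 2, 3} is a clique of size 4, and the vertices of any clique must share a bag in every tree decomposition; so some bag has ≥ 4 vertices and tw(G) ≥ 3. Combining the bounds, tw(G) = 3.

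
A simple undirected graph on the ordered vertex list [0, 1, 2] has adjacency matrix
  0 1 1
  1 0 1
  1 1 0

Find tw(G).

2

A width-2 tree decomposition is:
Bags: B1 = {0, 1, 2}
Tree: (single bag)
With just one bag of size 3, the width is 3 − 1 = 2, so tw(G) ≤ 2. Conversely, {0, 1, 2} is a clique of size 3, and the vertices of any clique must share a bag in every tree decomposition; so some bag has ≥ 3 vertices and tw(G) ≥ 2. Combining the bounds, tw(G) = 2.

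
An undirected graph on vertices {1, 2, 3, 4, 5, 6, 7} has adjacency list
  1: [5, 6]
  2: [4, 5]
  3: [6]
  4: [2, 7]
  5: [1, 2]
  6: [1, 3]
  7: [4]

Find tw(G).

1

A width-1 tree decomposition is:
Bags: B1 = {4, 7}  B2 = {2, 4}  B3 = {2, 5}  B4 = {1, 5}  B5 = {1, 6}  B6 = {3, 6}
Tree: B1–B2, B2–B3, B3–B4, B4–B5, B5–B6
The largest bag has 2 vertices, giving width 1; this decomposition certifies tw(G) ≤ 1. G has an edge, so its treewidth is at least 1. Hence tw(G) = 1 exactly.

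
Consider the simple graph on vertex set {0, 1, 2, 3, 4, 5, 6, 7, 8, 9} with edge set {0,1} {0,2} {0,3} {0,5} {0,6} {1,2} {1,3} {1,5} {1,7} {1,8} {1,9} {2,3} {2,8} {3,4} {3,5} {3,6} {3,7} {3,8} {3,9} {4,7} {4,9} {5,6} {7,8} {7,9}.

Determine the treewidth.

3

A width-3 tree decomposition is:
Bags: B1 = {1, 2, 3, 8}  B2 = {0, 1, 2, 3}  B3 = {1, 3, 7, 8}  B4 = {1, 3, 7, 9}  B5 = {0, 1, 3, 5}  B6 = {0, 3, 5, 6}  B7 = {3, 4, 7, 9}
Tree: B1–B2, B1–B3, B3–B4, B2–B5, B5–B6, B4–B7
Every bag has size at most 4, so the width is 4 − 1 = 3 and tw(G) ≤ 3. On the other hand G contains the 4-clique {0, 1, 2, 3}. A clique must lie in a single bag of any decomposition, so no decomposition can have width below 3. Combining the bounds, tw(G) = 3.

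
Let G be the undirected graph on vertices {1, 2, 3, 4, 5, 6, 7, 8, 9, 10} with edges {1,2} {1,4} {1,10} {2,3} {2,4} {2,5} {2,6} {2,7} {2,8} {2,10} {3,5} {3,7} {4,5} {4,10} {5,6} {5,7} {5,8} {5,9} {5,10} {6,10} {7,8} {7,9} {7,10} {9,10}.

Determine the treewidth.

3

A width-3 tree decomposition is:
Bags: B1 = {2, 3, 5, 7}  B2 = {2, 5, 7, 10}  B3 = {2, 5, 7, 8}  B4 = {2, 4, 5, 10}  B5 = {5, 7, 9, 10}  B6 = {2, 5, 6, 10}  B7 = {1, 2, 4, 10}
Tree: B1–B2, B2–B3, B2–B4, B2–B5, B2–B6, B4–B7
The largest bag has 4 vertices, giving width 3; this decomposition certifies tw(G) ≤ 3. On the other hand G contains the 4-clique {5, 7, 9, 10}. A clique must lie in a single bag of any decomposition, so no decomposition can have width below 3. Hence tw(G) = 3 exactly.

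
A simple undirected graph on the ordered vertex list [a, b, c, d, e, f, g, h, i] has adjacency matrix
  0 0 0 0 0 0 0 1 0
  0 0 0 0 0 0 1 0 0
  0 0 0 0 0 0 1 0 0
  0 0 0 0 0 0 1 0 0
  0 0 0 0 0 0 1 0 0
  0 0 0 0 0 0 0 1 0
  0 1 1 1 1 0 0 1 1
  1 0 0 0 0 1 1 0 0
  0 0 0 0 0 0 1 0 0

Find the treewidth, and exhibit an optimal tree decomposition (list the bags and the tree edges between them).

Treewidth 1.
Bags: B1 = {c, g}  B2 = {e, g}  B3 = {g, h}  B4 = {b, g}  B5 = {f, h}  B6 = {a, h}  B7 = {d, g}  B8 = {g, i}
Tree: B1–B2, B2–B3, B1–B4, B3–B5, B5–B6, B2–B7, B4–B8

Each bag holds 2 vertices, so the decomposition has width 1, which upper-bounds the treewidth. Since G has at least one edge (e.g. c–g), it is not an edgeless graph, so tw(G) ≥ 1. The upper and lower bounds meet at 1, so that is the treewidth.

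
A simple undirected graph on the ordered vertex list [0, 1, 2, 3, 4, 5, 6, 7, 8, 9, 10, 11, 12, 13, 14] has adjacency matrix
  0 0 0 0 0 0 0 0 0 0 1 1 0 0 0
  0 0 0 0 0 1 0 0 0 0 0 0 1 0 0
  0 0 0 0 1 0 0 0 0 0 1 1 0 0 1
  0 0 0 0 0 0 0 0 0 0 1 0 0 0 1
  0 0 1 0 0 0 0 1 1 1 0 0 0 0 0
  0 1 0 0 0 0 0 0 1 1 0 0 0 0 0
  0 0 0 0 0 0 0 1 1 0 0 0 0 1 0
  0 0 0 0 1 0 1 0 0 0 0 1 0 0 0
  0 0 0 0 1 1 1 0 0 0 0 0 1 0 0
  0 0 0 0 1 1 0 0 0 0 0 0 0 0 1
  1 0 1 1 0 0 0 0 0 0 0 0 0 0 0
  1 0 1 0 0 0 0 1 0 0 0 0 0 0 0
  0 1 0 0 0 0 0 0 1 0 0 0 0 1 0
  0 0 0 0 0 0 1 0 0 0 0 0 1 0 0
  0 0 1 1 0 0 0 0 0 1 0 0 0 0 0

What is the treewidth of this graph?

3

A width-3 tree decomposition is:
Bags: B1 = {0, 3, 10, 11}  B2 = {2, 3, 10, 11}  B3 = {2, 3, 11, 14}  B4 = {2, 7, 11, 14}  B5 = {2, 4, 7, 14}  B6 = {4, 7, 9, 14}  B7 = {4, 6, 7, 9}  B8 = {4, 6, 8, 9}  B9 = {5, 6, 8, 9}  B10 = {5, 6, 8, 13}  B11 = {5, 8, 12, 13}  B12 = {1, 5, 12, 13}
Tree: B1–B2, B2–B3, B3–B4, B4–B5, B5–B6, B6–B7, B7–B8, B8–B9, B9–B10, B10–B11, B11–B12
Every bag has size at most 4, so the width is 4 − 1 = 3 and tw(G) ≤ 3. For the lower bound: the 4 vertex sets {0,3,10}, {11}, {2}, {4,7,9,14} are disjoint, each induces a connected subgraph, and every pair is joined by at least one edge of G. Contracting each set to a single vertex therefore yields K_{4} as a minor, and since treewidth is minor-monotone, tw(G) ≥ tw(K_{4}) = 3. The upper and lower bounds meet at 3, so that is the treewidth.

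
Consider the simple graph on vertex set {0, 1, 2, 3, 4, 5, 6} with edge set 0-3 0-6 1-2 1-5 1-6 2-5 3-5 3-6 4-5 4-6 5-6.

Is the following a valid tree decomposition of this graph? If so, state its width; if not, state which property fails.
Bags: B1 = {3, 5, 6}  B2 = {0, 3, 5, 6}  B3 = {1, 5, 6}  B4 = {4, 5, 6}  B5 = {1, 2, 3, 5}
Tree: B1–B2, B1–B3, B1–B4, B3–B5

No — bags containing vertex 3 are not connected in the tree.

A tree decomposition must satisfy three properties: every vertex lies in some bag; for every edge, both endpoints lie together in some bag; and for every vertex, the bags containing it form a connected subtree. Here bags containing vertex 3 are not connected in the tree, so the decomposition is invalid.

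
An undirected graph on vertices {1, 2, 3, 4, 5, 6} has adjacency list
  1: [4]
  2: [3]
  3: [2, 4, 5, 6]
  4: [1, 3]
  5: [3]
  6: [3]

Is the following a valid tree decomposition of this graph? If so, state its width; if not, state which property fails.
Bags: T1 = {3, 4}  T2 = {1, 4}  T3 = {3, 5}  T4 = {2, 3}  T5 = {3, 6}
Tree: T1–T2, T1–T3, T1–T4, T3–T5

Yes; width 1.

Checking the three conditions: (i) the bags cover all of {1, 2, 3, 4, 5, 6}; (ii) for each edge, some bag contains both endpoints; (iii) the bags containing any fixed vertex form a subtree. All hold, so the decomposition is valid with width 2 − 1 = 1.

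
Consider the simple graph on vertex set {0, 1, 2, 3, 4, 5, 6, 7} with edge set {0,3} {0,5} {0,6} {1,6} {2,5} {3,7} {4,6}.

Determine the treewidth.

1

A width-1 tree decomposition is:
Bags: B1 = {0, 5}  B2 = {0, 3}  B3 = {0, 6}  B4 = {1, 6}  B5 = {2, 5}  B6 = {4, 6}  B7 = {3, 7}
Tree: B1–B2, B1–B3, B3–B4, B1–B5, B3–B6, B2–B7
Each bag holds 2 vertices, so the decomposition has width 1, which upper-bounds the treewidth. G has an edge, so its treewidth is at least 1. The upper and lower bounds meet at 1, so that is the treewidth.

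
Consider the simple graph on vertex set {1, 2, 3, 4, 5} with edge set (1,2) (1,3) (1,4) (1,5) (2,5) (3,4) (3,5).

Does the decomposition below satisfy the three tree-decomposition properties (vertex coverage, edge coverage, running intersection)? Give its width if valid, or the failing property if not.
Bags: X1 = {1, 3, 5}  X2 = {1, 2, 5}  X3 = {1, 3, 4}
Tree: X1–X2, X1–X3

Vertex coverage: the bags together contain {1, 2, 3, 4, 5}, the full vertex set. Edge coverage: each edge of G has both endpoints in at least one bag. Running intersection: for every vertex, the bags containing it form a connected subtree. All three properties hold, so this is a valid tree decomposition of width max|bag| − 1 = 2, and hence tw(G) ≤ 2.

Yes; width 2.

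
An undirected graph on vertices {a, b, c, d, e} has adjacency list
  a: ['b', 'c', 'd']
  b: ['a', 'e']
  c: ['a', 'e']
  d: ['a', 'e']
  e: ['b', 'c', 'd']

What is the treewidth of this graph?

A width-2 tree decomposition is:
Bags: B1 = {a, d, e}  B2 = {a, c, e}  B3 = {a, b, e}
Tree: B1–B2, B2–B3
Each bag holds 3 vertices, so the decomposition has width 2, which upper-bounds the treewidth. Since a–d–e–c–a is a cycle in G, G is not acyclic. Forests are exactly the graphs of treewidth ≤ 1, so tw(G) ≥ 2. Therefore the treewidth is 2.

2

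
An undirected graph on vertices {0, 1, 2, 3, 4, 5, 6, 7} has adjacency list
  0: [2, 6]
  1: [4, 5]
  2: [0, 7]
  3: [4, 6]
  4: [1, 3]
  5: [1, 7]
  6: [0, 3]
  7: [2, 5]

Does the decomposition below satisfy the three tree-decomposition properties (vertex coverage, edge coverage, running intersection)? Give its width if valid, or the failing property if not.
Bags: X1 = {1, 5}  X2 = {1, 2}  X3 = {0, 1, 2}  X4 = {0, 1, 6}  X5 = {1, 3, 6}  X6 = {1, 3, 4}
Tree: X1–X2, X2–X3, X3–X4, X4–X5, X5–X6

No — vertex 7 appears in no bag.

A tree decomposition must satisfy three properties: every vertex lies in some bag; for every edge, both endpoints lie together in some bag; and for every vertex, the bags containing it form a connected subtree. Here vertex 7 appears in no bag, so the decomposition is invalid.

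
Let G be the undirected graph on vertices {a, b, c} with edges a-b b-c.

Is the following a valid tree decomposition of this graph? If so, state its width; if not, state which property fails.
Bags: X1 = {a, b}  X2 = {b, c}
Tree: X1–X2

Yes; width 1.

Every vertex of G appears in some bag (union = {a, b, c}); every edge is covered by a bag; and for each vertex v the set of bags containing v is connected in the bag tree. The decomposition is therefore valid. The largest bag has 2 vertices, so the width is 1.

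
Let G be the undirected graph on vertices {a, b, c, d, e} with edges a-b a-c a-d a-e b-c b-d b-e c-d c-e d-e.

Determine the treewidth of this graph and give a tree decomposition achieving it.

Treewidth 4.
One optimal decomposition is:
Bags: B1 = {a, b, c, d, e}
Tree: (single bag)

With just one bag of size 5, the width is 5 − 1 = 4, so tw(G) ≤ 4. On the other hand G contains the 5-clique {a, b, c, d, e}. A clique must lie in a single bag of any decomposition, so no decomposition can have width below 4. Hence tw(G) = 4 exactly.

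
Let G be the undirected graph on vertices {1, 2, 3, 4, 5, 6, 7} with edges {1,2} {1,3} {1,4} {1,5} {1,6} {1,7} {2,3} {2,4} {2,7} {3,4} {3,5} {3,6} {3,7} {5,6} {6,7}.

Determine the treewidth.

A width-3 tree decomposition is:
Bags: B1 = {1, 3, 6, 7}  B2 = {1, 2, 3, 7}  B3 = {1, 3, 5, 6}  B4 = {1, 2, 3, 4}
Tree: B1–B2, B1–B3, B2–B4
Every bag has size at most 4, so the width is 4 − 1 = 3 and tw(G) ≤ 3. For the lower bound, the 4 vertices {1, 2, 3, 4} are pairwise adjacent, and any tree decomposition puts a clique entirely inside one bag — forcing width ≥ 3. Hence tw(G) = 3 exactly.

3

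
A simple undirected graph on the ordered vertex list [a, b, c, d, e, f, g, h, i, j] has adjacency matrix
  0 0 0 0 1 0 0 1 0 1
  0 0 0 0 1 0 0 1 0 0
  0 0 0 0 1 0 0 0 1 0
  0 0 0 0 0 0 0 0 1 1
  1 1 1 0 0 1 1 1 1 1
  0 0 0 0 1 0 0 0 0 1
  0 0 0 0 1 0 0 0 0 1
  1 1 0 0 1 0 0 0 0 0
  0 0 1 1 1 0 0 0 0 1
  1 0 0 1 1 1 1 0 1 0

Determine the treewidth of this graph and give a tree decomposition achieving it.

Every bag has size at most 3, so the width is 3 − 1 = 2 and tw(G) ≤ 2. For the lower bound, the 3 vertices {d, i, j} are pairwise adjacent, and any tree decomposition puts a clique entirely inside one bag — forcing width ≥ 2. Combining the bounds, tw(G) = 2.

Treewidth 2.
Bags: B1 = {c, e, i}  B2 = {e, i, j}  B3 = {e, g, j}  B4 = {a, e, j}  B5 = {a, e, h}  B6 = {d, i, j}  B7 = {e, f, j}  B8 = {b, e, h}
Tree: B1–B2, B2–B3, B2–B4, B4–B5, B2–B6, B3–B7, B5–B8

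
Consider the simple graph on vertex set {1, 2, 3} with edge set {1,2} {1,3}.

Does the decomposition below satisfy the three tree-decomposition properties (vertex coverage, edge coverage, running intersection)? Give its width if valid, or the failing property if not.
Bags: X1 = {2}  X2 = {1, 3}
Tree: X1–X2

A tree decomposition must satisfy three properties: every vertex lies in some bag; for every edge, both endpoints lie together in some bag; and for every vertex, the bags containing it form a connected subtree. Here edge (1,2) lies in no bag, so the decomposition is invalid.

No — edge (1,2) lies in no bag.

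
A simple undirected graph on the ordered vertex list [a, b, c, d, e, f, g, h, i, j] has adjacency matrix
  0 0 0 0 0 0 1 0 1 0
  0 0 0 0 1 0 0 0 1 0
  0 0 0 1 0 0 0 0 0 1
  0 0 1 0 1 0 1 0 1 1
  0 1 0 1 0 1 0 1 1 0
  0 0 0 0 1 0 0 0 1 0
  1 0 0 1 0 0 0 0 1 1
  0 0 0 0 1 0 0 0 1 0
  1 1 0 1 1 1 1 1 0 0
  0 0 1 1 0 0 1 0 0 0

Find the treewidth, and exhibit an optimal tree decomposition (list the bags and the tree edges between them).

Treewidth 2.
Bags: B1 = {c, d, j}  B2 = {d, g, j}  B3 = {d, g, i}  B4 = {d, e, i}  B5 = {a, g, i}  B6 = {e, f, i}  B7 = {e, h, i}  B8 = {b, e, i}
Tree: B1–B2, B2–B3, B3–B4, B3–B5, B4–B6, B6–B7, B4–B8

The largest bag has 3 vertices, giving width 2; this decomposition certifies tw(G) ≤ 2. On the other hand G contains the 3-clique {d, g, j}. A clique must lie in a single bag of any decomposition, so no decomposition can have width below 2. The upper and lower bounds meet at 2, so that is the treewidth.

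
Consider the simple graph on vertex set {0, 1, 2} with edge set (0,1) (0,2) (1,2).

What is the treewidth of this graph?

2

A width-2 tree decomposition is:
Bags: B1 = {0, 1, 2}
Tree: (single bag)
A single bag containing all 3 vertices is trivially a valid decomposition of width 2. Conversely, {0, 1, 2} is a clique of size 3, and the vertices of any clique must share a bag in every tree decomposition; so some bag has ≥ 3 vertices and tw(G) ≥ 2. The upper and lower bounds meet at 2, so that is the treewidth.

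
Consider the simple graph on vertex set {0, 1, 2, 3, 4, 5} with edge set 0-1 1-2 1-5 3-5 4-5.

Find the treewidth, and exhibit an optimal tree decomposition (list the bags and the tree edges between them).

Treewidth 1.
Bags: B1 = {1, 5}  B2 = {0, 1}  B3 = {1, 2}  B4 = {4, 5}  B5 = {3, 5}
Tree: B1–B2, B2–B3, B1–B4, B1–B5

Each bag holds 2 vertices, so the decomposition has width 1, which upper-bounds the treewidth. Since G has at least one edge (e.g. 5–1), it is not an edgeless graph, so tw(G) ≥ 1. Therefore the treewidth is 1.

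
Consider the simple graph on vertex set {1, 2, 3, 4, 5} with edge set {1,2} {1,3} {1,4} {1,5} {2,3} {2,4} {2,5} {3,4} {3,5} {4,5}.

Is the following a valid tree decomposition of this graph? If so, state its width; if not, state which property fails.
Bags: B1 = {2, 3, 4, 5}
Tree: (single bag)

A tree decomposition must satisfy three properties: every vertex lies in some bag; for every edge, both endpoints lie together in some bag; and for every vertex, the bags containing it form a connected subtree. Here vertex 1 appears in no bag, so the decomposition is invalid.

No — vertex 1 appears in no bag.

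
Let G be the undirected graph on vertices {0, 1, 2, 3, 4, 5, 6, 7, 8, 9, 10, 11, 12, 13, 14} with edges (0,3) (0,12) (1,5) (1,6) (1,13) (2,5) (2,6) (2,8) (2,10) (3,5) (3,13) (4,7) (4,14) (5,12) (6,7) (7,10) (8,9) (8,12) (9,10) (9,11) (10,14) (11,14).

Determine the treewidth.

A width-3 tree decomposition is:
Bags: B1 = {4, 9, 11, 14}  B2 = {4, 9, 10, 14}  B3 = {4, 7, 9, 10}  B4 = {7, 8, 9, 10}  B5 = {2, 7, 8, 10}  B6 = {2, 6, 7, 8}  B7 = {2, 6, 8, 12}  B8 = {2, 5, 6, 12}  B9 = {1, 5, 6, 12}  B10 = {0, 1, 5, 12}  B11 = {0, 1, 3, 5}  B12 = {0, 1, 3, 13}
Tree: B1–B2, B2–B3, B3–B4, B4–B5, B5–B6, B6–B7, B7–B8, B8–B9, B9–B10, B10–B11, B11–B12
Every bag has size at most 4, so the width is 4 − 1 = 3 and tw(G) ≤ 3. For the lower bound: the 4 vertex sets {4,11,14}, {9}, {10}, {2,6,7,8} are disjoint, each induces a connected subgraph, and every pair is joined by at least one edge of G. Contracting each set to a single vertex therefore yields K_{4} as a minor, and since treewidth is minor-monotone, tw(G) ≥ tw(K_{4}) = 3. The upper and lower bounds meet at 3, so that is the treewidth.

3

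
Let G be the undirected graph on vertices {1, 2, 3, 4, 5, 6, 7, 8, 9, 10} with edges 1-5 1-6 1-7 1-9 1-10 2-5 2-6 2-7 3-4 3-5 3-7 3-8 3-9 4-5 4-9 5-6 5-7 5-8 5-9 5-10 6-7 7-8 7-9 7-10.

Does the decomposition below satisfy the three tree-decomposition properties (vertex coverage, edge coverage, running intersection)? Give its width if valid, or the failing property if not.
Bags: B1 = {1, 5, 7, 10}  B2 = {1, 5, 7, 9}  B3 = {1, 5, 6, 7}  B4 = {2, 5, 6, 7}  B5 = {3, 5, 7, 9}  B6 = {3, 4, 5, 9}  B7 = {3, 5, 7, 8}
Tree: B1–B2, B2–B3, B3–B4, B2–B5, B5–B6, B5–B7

Yes; width 3.

Vertex coverage: the bags together contain {1, 2, 3, 4, 5, 6, 7, 8, 9, 10}, the full vertex set. Edge coverage: each edge of G has both endpoints in at least one bag. Running intersection: for every vertex, the bags containing it form a connected subtree. All three properties hold, so this is a valid tree decomposition of width max|bag| − 1 = 3, and hence tw(G) ≤ 3.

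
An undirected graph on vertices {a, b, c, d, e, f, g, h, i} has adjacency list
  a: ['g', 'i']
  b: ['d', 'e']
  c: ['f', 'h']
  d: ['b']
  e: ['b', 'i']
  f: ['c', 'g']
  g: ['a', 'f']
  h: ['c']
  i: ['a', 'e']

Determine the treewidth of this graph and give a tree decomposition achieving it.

Every bag has size at most 2, so the width is 2 − 1 = 1 and tw(G) ≤ 1. Since G has at least one edge (e.g. d–b), it is not an edgeless graph, so tw(G) ≥ 1. Combining the bounds, tw(G) = 1.

Treewidth 1.
Bags: B1 = {b, d}  B2 = {b, e}  B3 = {e, i}  B4 = {a, i}  B5 = {a, g}  B6 = {f, g}  B7 = {c, f}  B8 = {c, h}
Tree: B1–B2, B2–B3, B3–B4, B4–B5, B5–B6, B6–B7, B7–B8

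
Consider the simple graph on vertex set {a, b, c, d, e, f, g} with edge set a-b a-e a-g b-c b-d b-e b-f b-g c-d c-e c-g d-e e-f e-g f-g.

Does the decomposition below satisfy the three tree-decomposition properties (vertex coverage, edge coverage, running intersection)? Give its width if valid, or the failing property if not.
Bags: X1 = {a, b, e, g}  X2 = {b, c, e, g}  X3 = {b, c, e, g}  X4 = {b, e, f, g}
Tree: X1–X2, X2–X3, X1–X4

A tree decomposition must satisfy three properties: every vertex lies in some bag; for every edge, both endpoints lie together in some bag; and for every vertex, the bags containing it form a connected subtree. Here vertex d appears in no bag, so the decomposition is invalid.

No — vertex d appears in no bag.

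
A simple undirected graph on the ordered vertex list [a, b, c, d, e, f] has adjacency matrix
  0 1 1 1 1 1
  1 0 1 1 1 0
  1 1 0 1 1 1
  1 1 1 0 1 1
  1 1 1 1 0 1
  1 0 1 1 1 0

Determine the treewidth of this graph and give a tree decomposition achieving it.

Treewidth 4.
One optimal decomposition is:
Bags: B1 = {a, c, d, e, f}  B2 = {a, b, c, d, e}
Tree: B1–B2

The largest bag has 5 vertices, giving width 4; this decomposition certifies tw(G) ≤ 4. On the other hand G contains the 5-clique {a, c, d, e, f}. A clique must lie in a single bag of any decomposition, so no decomposition can have width below 4. Combining the bounds, tw(G) = 4.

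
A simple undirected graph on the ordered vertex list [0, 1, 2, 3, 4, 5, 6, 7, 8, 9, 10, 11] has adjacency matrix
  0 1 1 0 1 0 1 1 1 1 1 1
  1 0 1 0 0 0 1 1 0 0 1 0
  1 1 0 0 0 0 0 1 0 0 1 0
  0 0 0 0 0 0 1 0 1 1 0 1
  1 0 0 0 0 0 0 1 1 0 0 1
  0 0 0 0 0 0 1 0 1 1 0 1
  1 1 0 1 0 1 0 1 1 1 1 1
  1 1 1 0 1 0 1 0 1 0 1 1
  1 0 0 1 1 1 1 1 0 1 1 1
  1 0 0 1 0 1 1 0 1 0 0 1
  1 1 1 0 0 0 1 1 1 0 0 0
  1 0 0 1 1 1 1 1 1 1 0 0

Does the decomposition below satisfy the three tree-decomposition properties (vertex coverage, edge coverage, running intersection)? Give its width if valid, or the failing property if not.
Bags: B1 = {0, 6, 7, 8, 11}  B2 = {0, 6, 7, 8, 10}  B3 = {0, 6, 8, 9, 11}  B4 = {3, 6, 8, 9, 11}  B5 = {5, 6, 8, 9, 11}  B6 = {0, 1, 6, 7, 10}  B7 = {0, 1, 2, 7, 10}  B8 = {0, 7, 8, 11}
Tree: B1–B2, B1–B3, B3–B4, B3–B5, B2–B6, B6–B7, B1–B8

No — vertex 4 appears in no bag.

A tree decomposition must satisfy three properties: every vertex lies in some bag; for every edge, both endpoints lie together in some bag; and for every vertex, the bags containing it form a connected subtree. Here vertex 4 appears in no bag, so the decomposition is invalid.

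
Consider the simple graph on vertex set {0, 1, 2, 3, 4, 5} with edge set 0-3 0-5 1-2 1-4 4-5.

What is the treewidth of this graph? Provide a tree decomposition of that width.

Treewidth 1.
One such decomposition:
Bags: B1 = {0, 3}  B2 = {0, 5}  B3 = {4, 5}  B4 = {1, 4}  B5 = {1, 2}
Tree: B1–B2, B2–B3, B3–B4, B4–B5

Every bag has size at most 2, so the width is 2 − 1 = 1 and tw(G) ≤ 1. Any graph with an edge has treewidth ≥ 1, and G has the edge 3–0. The upper and lower bounds meet at 1, so that is the treewidth.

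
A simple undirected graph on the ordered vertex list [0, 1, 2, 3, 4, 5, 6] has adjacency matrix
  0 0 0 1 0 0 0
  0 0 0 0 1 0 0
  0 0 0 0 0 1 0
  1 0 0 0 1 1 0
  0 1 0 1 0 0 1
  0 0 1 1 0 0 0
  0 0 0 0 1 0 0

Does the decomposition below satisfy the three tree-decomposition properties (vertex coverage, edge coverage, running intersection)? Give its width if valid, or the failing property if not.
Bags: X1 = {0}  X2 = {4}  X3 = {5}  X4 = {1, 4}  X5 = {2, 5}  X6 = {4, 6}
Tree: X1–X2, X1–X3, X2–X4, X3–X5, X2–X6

No — vertex 3 appears in no bag.

A tree decomposition must satisfy three properties: every vertex lies in some bag; for every edge, both endpoints lie together in some bag; and for every vertex, the bags containing it form a connected subtree. Here vertex 3 appears in no bag, so the decomposition is invalid.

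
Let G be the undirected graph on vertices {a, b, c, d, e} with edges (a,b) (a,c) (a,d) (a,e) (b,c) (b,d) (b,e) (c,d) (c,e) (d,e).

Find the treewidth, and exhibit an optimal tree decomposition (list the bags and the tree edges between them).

Treewidth 4.
One such decomposition:
Bags: B1 = {a, b, c, d, e}
Tree: (single bag)

With just one bag of size 5, the width is 5 − 1 = 4, so tw(G) ≤ 4. On the other hand G contains the 5-clique {a, b, c, d, e}. A clique must lie in a single bag of any decomposition, so no decomposition can have width below 4. Therefore the treewidth is 4.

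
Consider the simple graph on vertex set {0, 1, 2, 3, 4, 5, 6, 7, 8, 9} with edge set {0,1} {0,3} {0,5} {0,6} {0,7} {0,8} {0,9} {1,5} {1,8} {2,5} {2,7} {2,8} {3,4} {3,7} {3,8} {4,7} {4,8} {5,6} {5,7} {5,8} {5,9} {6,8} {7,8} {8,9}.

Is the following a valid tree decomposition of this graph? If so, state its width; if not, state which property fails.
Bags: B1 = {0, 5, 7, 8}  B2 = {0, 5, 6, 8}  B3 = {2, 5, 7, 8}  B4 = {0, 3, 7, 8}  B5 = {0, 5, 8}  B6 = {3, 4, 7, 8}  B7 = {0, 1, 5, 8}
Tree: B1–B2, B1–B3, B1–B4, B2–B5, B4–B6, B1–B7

A tree decomposition must satisfy three properties: every vertex lies in some bag; for every edge, both endpoints lie together in some bag; and for every vertex, the bags containing it form a connected subtree. Here vertex 9 appears in no bag, so the decomposition is invalid.

No — vertex 9 appears in no bag.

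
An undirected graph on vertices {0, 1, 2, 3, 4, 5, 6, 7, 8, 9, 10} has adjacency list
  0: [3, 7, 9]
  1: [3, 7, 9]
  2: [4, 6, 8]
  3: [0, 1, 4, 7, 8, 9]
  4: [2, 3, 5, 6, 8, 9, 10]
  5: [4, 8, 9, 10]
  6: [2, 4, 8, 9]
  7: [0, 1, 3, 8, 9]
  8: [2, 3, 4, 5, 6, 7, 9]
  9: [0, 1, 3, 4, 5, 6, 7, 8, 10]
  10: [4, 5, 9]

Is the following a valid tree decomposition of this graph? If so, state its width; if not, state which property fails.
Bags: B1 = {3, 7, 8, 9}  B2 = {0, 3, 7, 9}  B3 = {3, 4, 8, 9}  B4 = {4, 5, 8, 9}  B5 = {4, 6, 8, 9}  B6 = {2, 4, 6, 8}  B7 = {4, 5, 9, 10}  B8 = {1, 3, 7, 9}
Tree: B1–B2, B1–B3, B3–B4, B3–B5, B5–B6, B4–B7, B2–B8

Yes; width 3.

Checking the three conditions: (i) the bags cover all of {0, 1, 2, 3, 4, 5, 6, 7, 8, 9, 10}; (ii) for each edge, some bag contains both endpoints; (iii) the bags containing any fixed vertex form a subtree. All hold, so the decomposition is valid with width 4 − 1 = 3.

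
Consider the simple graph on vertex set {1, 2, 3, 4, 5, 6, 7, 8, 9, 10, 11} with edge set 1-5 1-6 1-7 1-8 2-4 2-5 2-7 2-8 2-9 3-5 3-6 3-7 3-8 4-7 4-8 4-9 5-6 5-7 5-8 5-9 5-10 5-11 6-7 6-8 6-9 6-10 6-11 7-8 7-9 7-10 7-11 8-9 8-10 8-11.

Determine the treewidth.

A width-4 tree decomposition is:
Bags: B1 = {5, 6, 7, 8, 9}  B2 = {5, 6, 7, 8, 10}  B3 = {3, 5, 6, 7, 8}  B4 = {5, 6, 7, 8, 11}  B5 = {2, 5, 7, 8, 9}  B6 = {2, 4, 7, 8, 9}  B7 = {1, 5, 6, 7, 8}
Tree: B1–B2, B1–B3, B3–B4, B1–B5, B5–B6, B2–B7
Each bag holds 5 vertices, so the decomposition has width 4, which upper-bounds the treewidth. Conversely, {2, 4, 7, 8, 9} is a clique of size 5, and the vertices of any clique must share a bag in every tree decomposition; so some bag has ≥ 5 vertices and tw(G) ≥ 4. The upper and lower bounds meet at 4, so that is the treewidth.

4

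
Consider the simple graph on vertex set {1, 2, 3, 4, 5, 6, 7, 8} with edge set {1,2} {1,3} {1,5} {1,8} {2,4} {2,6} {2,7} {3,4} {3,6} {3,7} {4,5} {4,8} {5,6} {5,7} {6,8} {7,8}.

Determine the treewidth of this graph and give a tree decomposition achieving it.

The largest bag has 5 vertices, giving width 4; this decomposition certifies tw(G) ≤ 4. For the lower bound: the 5 vertex sets {2,6}, {7,8}, {4,5}, {3}, {1} are disjoint, each induces a connected subgraph, and every pair is joined by at least one edge of G. Contracting each set to a single vertex therefore yields K_{5} as a minor, and since treewidth is minor-monotone, tw(G) ≥ tw(K_{5}) = 4. Hence tw(G) = 4 exactly.

Treewidth 4.
One optimal decomposition is:
Bags: B1 = {2, 3, 5, 6, 8}  B2 = {2, 3, 5, 7, 8}  B3 = {2, 3, 4, 5, 8}  B4 = {1, 2, 3, 5, 8}
Tree: B1–B2, B2–B3, B3–B4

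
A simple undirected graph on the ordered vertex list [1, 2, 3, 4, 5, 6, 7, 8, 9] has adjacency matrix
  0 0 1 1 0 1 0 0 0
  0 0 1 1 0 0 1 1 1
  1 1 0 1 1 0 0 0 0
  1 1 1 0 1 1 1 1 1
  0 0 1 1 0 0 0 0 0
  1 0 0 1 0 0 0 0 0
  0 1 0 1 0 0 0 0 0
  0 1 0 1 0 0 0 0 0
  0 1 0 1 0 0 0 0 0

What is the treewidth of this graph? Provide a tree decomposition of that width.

Treewidth 2.
One optimal decomposition is:
Bags: B1 = {3, 4, 5}  B2 = {2, 3, 4}  B3 = {1, 3, 4}  B4 = {1, 4, 6}  B5 = {2, 4, 8}  B6 = {2, 4, 7}  B7 = {2, 4, 9}
Tree: B1–B2, B1–B3, B3–B4, B2–B5, B5–B6, B6–B7

The largest bag has 3 vertices, giving width 2; this decomposition certifies tw(G) ≤ 2. For the lower bound, the 3 vertices {1, 3, 4} are pairwise adjacent, and any tree decomposition puts a clique entirely inside one bag — forcing width ≥ 2. Hence tw(G) = 2 exactly.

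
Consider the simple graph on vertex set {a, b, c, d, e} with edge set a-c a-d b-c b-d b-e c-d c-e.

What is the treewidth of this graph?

A width-2 tree decomposition is:
Bags: B1 = {a, c, d}  B2 = {b, c, d}  B3 = {b, c, e}
Tree: B1–B2, B2–B3
The largest bag has 3 vertices, giving width 2; this decomposition certifies tw(G) ≤ 2. Conversely, {a, c, d} is a clique of size 3, and the vertices of any clique must share a bag in every tree decomposition; so some bag has ≥ 3 vertices and tw(G) ≥ 2. Therefore the treewidth is 2.

2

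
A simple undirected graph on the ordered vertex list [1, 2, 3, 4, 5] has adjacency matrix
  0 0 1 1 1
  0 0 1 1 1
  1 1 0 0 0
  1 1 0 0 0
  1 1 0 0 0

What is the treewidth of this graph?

2

A width-2 tree decomposition is:
Bags: B1 = {1, 2, 3}  B2 = {1, 2, 5}  B3 = {1, 2, 4}
Tree: B1–B2, B2–B3
Each bag holds 3 vertices, so the decomposition has width 2, which upper-bounds the treewidth. For the lower bound, G contains the cycle 3–2–5–1–3, so G is not a forest; only forests have treewidth ≤ 1, hence tw(G) ≥ 2. The upper and lower bounds meet at 2, so that is the treewidth.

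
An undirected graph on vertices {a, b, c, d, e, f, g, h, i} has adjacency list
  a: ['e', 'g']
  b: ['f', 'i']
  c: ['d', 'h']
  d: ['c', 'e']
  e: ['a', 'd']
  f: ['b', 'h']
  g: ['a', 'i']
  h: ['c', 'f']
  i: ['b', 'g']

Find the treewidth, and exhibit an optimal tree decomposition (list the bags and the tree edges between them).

Every bag has size at most 3, so the width is 3 − 1 = 2 and tw(G) ≤ 2. Since i–g–a–e–d–c–h–f–b–i is a cycle in G, G is not acyclic. Forests are exactly the graphs of treewidth ≤ 1, so tw(G) ≥ 2. Combining the bounds, tw(G) = 2.

Treewidth 2.
One such decomposition:
Bags: B1 = {a, g, i}  B2 = {a, e, i}  B3 = {d, e, i}  B4 = {c, d, i}  B5 = {c, h, i}  B6 = {f, h, i}  B7 = {b, f, i}
Tree: B1–B2, B2–B3, B3–B4, B4–B5, B5–B6, B6–B7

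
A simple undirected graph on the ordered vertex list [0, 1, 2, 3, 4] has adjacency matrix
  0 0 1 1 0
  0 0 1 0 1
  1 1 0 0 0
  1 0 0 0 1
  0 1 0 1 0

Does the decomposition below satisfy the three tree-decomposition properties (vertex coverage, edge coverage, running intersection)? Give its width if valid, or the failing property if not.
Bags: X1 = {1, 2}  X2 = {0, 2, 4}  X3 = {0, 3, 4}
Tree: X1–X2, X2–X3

No — edge (4,1) lies in no bag.

A tree decomposition must satisfy three properties: every vertex lies in some bag; for every edge, both endpoints lie together in some bag; and for every vertex, the bags containing it form a connected subtree. Here edge (4,1) lies in no bag, so the decomposition is invalid.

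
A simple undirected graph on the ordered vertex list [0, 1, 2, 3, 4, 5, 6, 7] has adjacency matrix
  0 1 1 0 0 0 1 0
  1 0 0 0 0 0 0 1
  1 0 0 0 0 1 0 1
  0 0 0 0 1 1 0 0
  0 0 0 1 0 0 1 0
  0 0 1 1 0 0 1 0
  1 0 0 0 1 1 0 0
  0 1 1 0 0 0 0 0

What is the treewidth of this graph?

A width-2 tree decomposition is:
Bags: B1 = {3, 4, 5}  B2 = {4, 5, 6}  B3 = {2, 5, 6}  B4 = {0, 2, 6}  B5 = {0, 2, 7}  B6 = {0, 1, 7}
Tree: B1–B2, B2–B3, B3–B4, B4–B5, B5–B6
Every bag has size at most 3, so the width is 3 − 1 = 2 and tw(G) ≤ 2. Since 3–4–6–5–3 is a cycle in G, G is not acyclic. Forests are exactly the graphs of treewidth ≤ 1, so tw(G) ≥ 2. Hence tw(G) = 2 exactly.

2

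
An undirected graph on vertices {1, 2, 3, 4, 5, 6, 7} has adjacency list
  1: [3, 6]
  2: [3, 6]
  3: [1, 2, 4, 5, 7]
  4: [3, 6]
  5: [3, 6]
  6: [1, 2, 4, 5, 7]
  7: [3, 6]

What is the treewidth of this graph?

2

A width-2 tree decomposition is:
Bags: B1 = {3, 5, 6}  B2 = {2, 3, 6}  B3 = {1, 3, 6}  B4 = {3, 6, 7}  B5 = {3, 4, 6}
Tree: B1–B2, B2–B3, B3–B4, B4–B5
Each bag holds 3 vertices, so the decomposition has width 2, which upper-bounds the treewidth. For the lower bound, G contains the cycle 3–5–6–2–3, so G is not a forest; only forests have treewidth ≤ 1, hence tw(G) ≥ 2. Combining the bounds, tw(G) = 2.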